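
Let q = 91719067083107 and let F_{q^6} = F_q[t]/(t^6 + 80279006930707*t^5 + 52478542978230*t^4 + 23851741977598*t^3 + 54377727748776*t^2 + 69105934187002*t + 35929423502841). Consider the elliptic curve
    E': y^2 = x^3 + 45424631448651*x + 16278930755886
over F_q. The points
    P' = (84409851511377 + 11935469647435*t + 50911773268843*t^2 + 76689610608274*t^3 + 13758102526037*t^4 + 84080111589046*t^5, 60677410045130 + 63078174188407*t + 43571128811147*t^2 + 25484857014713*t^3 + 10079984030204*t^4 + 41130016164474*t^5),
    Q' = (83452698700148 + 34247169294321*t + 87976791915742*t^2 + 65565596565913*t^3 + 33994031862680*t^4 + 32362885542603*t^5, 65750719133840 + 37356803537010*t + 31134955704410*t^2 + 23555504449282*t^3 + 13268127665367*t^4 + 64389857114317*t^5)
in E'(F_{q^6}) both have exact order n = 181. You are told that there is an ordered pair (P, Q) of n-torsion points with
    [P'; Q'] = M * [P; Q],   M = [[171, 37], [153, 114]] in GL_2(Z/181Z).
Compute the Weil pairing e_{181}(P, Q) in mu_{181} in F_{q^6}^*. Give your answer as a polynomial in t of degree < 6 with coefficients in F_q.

Alternating bilinearity on E[181] (values in mu_{181} in F_{91719067083107^6}) gives e(P',Q') = e(P,Q)^det(M).
Hence e(P,Q) = e(P',Q')^{134} where 134 = 77^{-1} mod 181.
n = 181 = (10110101)_2 (8 bits, wt 5); accumulate f_{181,P'}(Q'+S)/f_{181,P'}(S) along the 7-step ladder.
e_{181}(P',Q') = 19003383894652 + 41829071069905*t + 68602003320428*t^2 + 86189419121188*t^3 + 57028055398760*t^4 + 4798499709988*t^5.
Raise to 134: e(P,Q) = 21607945925577 + 22045500928756*t + 48067811185700*t^2 + 870314166484*t^3 + 34421622502372*t^4 + 41883381051536*t^5 in mu_{181}.

21607945925577 + 22045500928756*t + 48067811185700*t^2 + 870314166484*t^3 + 34421622502372*t^4 + 41883381051536*t^5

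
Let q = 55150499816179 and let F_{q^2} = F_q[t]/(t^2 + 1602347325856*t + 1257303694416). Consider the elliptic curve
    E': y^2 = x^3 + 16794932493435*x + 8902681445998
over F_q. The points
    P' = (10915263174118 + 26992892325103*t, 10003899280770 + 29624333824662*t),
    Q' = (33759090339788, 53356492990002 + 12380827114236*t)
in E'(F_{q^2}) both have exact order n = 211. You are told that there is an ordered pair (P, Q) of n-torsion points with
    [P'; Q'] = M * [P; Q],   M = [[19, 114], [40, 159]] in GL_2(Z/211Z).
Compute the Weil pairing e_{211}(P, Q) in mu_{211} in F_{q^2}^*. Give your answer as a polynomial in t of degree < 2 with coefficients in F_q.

37905733152217 + 43100221655863*t

Alternating bilinearity on E[211] (values in mu_{211} in F_{55150499816179^2}) gives e(P',Q') = e(P,Q)^det(M).
det(M) mod 211 = 149; its inverse in (Z/211)^* is 17 (check: 149*17 mod 211 = 1).
n = 211 = (11010011)_2 (8 bits, wt 5); accumulate f_{211,P'}(Q'+S)/f_{211,P'}(S) along the 7-step ladder.
f_P(D_Q)/f_Q(D_P) = 29304864213565 + 20575841466141*t.
(29304864213565 + 20575841466141*t)^{17} mod (55150499816179,f) = 37905733152217 + 43100221655863*t.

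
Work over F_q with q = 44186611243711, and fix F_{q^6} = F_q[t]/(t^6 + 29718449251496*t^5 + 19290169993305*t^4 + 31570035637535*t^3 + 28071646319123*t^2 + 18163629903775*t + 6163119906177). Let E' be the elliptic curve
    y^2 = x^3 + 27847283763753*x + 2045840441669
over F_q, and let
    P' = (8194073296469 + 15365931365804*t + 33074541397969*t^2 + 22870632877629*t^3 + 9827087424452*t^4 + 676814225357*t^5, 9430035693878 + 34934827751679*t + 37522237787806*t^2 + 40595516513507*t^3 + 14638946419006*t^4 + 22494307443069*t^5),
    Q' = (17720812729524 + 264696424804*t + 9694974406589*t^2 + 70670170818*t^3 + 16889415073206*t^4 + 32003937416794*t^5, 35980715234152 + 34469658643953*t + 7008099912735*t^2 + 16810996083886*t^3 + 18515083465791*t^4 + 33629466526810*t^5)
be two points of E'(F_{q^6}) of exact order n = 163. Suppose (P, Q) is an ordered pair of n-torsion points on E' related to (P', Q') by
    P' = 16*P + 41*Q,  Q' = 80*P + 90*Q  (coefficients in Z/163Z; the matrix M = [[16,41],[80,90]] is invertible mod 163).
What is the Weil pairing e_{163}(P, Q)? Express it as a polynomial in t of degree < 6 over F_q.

Alternating bilinearity on E[163] (values in mu_{163} in F_{44186611243711^6}) gives e(P',Q') = e(P,Q)^det(M).
det(M) mod 163 = 116; its inverse in (Z/163)^* is 52 (check: 116*52 mod 163 = 1).
Build f_{163,P'} and f_{163,Q'} via the 8-bit ladder of 163=10100011_2; evaluate at shifted divisors; quotient in F_{44186611243711^6}.
Miller gives e_{163}(P',Q') = 16400741585484 + 9438599514477*t + 12336077265147*t^2 + 26201436433938*t^3 + 29106194585123*t^4 + 18381732248067*t^5 in F_{44186611243711^6}.
Raise to 52: e(P,Q) = 22655101399706 + 17682570625863*t + 8275229517393*t^2 + 26337916968512*t^3 + 19808977611157*t^4 + 44162436196612*t^5 in mu_{163}.

22655101399706 + 17682570625863*t + 8275229517393*t^2 + 26337916968512*t^3 + 19808977611157*t^4 + 44162436196612*t^5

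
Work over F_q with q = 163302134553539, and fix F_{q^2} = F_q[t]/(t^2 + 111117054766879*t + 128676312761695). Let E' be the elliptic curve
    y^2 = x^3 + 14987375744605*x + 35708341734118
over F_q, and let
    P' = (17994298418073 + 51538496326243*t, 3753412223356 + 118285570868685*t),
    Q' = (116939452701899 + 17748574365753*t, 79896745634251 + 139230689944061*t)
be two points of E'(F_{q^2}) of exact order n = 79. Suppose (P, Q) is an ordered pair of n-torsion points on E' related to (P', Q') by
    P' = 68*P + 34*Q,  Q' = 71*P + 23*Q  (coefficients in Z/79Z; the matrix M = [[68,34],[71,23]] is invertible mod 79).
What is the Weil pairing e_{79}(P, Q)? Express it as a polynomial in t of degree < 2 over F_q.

e_{79} is bilinear + alternating on E[79], so e_{79}(68*P + 34*Q, 71*P + 23*Q) = e_{79}(P,Q)^(68*23-34*71).
Hence e(P,Q) = e(P',Q')^{25} where 25 = 19^{-1} mod 79.
Build f_{79,P'} and f_{79,Q'} via the 7-bit ladder of 79=1001111_2; evaluate at shifted divisors; quotient in F_{163302134553539^2}.
Miller gives e_{79}(P',Q') = 116605231396486 + 25472780213960*t in F_{163302134553539^2}.
e_{79}(P,Q) = (116605231396486 + 25472780213960*t)^{25} = 90909903507367 + 54854949880347*t.

90909903507367 + 54854949880347*t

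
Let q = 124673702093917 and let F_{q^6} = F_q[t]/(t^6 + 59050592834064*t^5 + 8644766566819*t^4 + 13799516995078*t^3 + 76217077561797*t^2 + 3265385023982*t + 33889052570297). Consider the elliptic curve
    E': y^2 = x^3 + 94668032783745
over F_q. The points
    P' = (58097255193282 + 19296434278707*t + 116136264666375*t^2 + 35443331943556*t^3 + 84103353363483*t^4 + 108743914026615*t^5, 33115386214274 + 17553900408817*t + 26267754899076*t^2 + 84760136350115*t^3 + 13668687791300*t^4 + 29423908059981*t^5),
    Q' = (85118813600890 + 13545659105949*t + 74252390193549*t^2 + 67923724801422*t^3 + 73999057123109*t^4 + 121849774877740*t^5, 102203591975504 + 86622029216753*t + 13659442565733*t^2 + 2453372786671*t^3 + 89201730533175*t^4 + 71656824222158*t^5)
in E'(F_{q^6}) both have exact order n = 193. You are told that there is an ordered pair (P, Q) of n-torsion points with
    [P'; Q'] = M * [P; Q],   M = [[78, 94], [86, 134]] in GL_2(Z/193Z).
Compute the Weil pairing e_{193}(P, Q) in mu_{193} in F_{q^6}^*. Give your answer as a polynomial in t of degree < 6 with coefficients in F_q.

e_{193} is bilinear + alternating on E[193], so e_{193}(78*P + 94*Q, 86*P + 134*Q) = e_{193}(P,Q)^(78*134-94*86).
det M = 78*134 - 94*86 = 2368 = 52 (mod 193); 52^{-1} = 26 (mod 193).
Miller loop for e_{193} over F_{124673702093917^6}: bits of 193 = 11000001; 7 double steps + 2 add steps, l/v at each.
Miller gives e_{193}(P',Q') = 94536762172990 + 1761486979512*t + 81570126567291*t^2 + 123112624059872*t^3 + 52258308002303*t^4 + 72648400128229*t^5 in F_{124673702093917^6}.
Hence e(P,Q) = 8409260548237 + 9278753384808*t + 113920148604741*t^2 + 68711859693822*t^3 + 28945880184256*t^4 + 74837754870815*t^5 in F_{124673702093917^6}^*.

8409260548237 + 9278753384808*t + 113920148604741*t^2 + 68711859693822*t^3 + 28945880184256*t^4 + 74837754870815*t^5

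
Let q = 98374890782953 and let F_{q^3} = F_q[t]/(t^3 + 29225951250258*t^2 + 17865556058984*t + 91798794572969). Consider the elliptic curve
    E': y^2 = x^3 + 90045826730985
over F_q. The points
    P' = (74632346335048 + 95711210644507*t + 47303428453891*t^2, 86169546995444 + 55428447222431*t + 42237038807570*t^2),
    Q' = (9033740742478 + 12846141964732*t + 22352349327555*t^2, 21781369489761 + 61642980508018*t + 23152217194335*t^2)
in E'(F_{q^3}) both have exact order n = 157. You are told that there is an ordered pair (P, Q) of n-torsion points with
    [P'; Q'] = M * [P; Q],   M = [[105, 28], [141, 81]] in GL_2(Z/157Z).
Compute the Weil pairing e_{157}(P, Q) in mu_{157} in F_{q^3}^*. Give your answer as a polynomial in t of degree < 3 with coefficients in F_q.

96167089527615 + 55696530235336*t + 27755506077809*t^2

Since e_{157}(P,P)=e_{157}(Q,Q)=1 and e_{157}(Q,P)=e_{157}(P,Q)^{-1}, expanding e_{157}(105*P + 28*Q,141*P + 81*Q) leaves e(P,Q)^det(M).
det(M) mod 157 = 4; its inverse in (Z/157)^* is 118 (check: 4*118 mod 157 = 1).
Miller loop for e_{157} over F_{98374890782953^3}: bits of 157 = 10011101; 7 double steps + 4 add steps, l/v at each.
f_P(D_Q)/f_Q(D_P) = 11045109882014 + 67877966535385*t + 49128027461294*t^2.
e_{157}(P,Q) = (11045109882014 + 67877966535385*t + 49128027461294*t^2)^{118} = 96167089527615 + 55696530235336*t + 27755506077809*t^2.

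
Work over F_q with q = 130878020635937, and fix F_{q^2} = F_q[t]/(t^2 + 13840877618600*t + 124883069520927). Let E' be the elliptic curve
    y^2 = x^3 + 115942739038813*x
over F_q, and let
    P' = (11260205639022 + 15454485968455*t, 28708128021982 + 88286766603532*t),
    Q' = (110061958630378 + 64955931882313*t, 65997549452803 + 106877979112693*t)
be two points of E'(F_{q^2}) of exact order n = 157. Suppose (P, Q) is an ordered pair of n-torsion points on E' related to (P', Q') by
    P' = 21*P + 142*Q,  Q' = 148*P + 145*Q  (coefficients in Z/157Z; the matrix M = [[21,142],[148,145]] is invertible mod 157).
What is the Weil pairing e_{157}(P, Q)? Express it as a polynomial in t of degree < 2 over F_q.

31040161065777 + 39559447047971*t

e_{157} is bilinear + alternating on E[157], so e_{157}(21*P + 142*Q, 148*P + 145*Q) = e_{157}(P,Q)^(21*145-142*148).
Hence e(P,Q) = e(P',Q')^{43} where 43 = 84^{-1} mod 157.
Miller loop for e_{157} over F_{130878020635937^2}: bits of 157 = 10011101; 7 double steps + 4 add steps, l/v at each.
The quotient is 91992872120973 + 48370549723459*t.
Raise to 43: e(P,Q) = 31040161065777 + 39559447047971*t in mu_{157}.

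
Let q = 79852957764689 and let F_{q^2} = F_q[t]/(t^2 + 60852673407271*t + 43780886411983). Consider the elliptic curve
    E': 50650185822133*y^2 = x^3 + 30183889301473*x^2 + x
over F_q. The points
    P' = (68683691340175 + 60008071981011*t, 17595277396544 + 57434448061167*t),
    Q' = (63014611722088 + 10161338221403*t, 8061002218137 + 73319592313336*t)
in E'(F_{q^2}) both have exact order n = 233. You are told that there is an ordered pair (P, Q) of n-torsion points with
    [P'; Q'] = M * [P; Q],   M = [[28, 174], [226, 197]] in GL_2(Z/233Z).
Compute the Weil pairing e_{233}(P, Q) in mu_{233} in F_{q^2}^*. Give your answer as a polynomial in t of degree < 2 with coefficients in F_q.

e_{233}(aP+bQ,cP+dQ) = e_{233}(P,Q)^(ad-bc); with (a,b,c,d)=(28,174,226,197) this gives the det-233 law.
det M = 28*197 - 174*226 = -33808 = 210 (mod 233); 210^{-1} = 81 (mod 233).
(x,y)|->(38649945117737x+76638147050079,38649945117737y) sends E' to y^2=x^3+5045005355515*x+23188453765915.
Build f_{233,P'} and f_{233,Q'} via the 8-bit ladder of 233=11101001_2; evaluate at shifted divisors; quotient in F_{79852957764689^2}.
So e_{233}(P',Q') = 36171059686297 + 57892025210384*t.
Finally e_{233}(P,Q) = 1247411813274 + 36211658031446*t.

1247411813274 + 36211658031446*t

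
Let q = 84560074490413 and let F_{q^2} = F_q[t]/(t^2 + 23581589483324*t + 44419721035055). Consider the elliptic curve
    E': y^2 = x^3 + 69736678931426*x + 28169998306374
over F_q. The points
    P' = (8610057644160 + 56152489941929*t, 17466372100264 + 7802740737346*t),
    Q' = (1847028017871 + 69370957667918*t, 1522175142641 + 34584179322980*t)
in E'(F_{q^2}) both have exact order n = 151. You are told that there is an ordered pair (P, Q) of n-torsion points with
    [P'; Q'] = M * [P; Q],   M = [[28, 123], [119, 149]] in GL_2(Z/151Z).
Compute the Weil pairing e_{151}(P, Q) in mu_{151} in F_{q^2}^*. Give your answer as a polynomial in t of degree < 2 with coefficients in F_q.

25901762943156 + 42271006696899*t

Alternating bilinearity on E[151] (values in mu_{151} in F_{84560074490413^2}) gives e(P',Q') = e(P,Q)^det(M).
28*149 - 123*119 = -10465; reduced mod 151: det = 105, inverse 128.
Double-and-add over 10010111: 8-1 doublings, 5-1 additions; each step l_{T,T}/v_{2T} or l_{T,P'}/v at Q'+S for random S.
So e_{151}(P',Q') = 3727694846847 + 16737836217052*t.
Finally e_{151}(P,Q) = 25901762943156 + 42271006696899*t.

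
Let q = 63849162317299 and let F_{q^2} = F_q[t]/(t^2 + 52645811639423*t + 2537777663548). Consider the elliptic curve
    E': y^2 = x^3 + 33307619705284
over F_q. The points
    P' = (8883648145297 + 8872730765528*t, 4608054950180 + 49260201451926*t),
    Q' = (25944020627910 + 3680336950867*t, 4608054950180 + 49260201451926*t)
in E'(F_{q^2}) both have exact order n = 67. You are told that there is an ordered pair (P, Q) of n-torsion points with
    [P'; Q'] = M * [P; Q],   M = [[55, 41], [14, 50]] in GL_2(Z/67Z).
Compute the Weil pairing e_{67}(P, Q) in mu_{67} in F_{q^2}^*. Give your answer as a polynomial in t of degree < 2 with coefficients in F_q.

Under M = [[55,41],[14,50]] in GL_2(Z/67), e_{67}(P',Q') = e_{67}(P,Q)^(55*50-41*14 mod 67).
So e_{67}(P,Q) = e_{67}(P',Q')^{44}, since 32*44 = 1 mod 67.
Miller loop for e_{67} over F_{63849162317299^2}: bits of 67 = 1000011; 6 double steps + 2 add steps, l/v at each.
Miller gives e_{67}(P',Q') = 35037057650527 + 21514745432522*t in F_{63849162317299^2}.
Raise to 44: e(P,Q) = 61535242397007 + 2590236669383*t in mu_{67}.

61535242397007 + 2590236669383*t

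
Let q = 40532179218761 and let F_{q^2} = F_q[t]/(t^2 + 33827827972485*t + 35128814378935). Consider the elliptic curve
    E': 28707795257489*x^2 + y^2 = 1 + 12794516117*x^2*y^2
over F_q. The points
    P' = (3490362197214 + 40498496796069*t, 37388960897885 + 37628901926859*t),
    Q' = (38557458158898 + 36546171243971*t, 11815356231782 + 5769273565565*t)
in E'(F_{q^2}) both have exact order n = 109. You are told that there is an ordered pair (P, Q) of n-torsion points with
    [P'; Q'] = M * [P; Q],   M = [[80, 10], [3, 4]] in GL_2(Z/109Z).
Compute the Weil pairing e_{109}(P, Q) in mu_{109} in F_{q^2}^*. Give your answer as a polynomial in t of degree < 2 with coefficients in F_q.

40350054658571 + 12155199453257*t

Alternating bilinearity on E[109] (values in mu_{109} in F_{40532179218761^2}) gives e(P',Q') = e(P,Q)^det(M).
80*4 - 10*3 = 290; reduced mod 109: det = 72, inverse 53.
Edwards a_E,d_E -> Montgomery A=13653384072462,B=20593446355938 -> Weierstrass 14839977885758,0 via alpha=31808217774775,beta=7173750185343.
Run Miller on y^2=x^3+14839977885758*x over F_{40532179218761}: ladder 1101101 (7 bits); e = f_P(D_Q)/f_Q(D_P).
e_{109}(P',Q') = 21963108805616 + 27347938413597*t.
Raise to 53: e(P,Q) = 40350054658571 + 12155199453257*t in mu_{109}.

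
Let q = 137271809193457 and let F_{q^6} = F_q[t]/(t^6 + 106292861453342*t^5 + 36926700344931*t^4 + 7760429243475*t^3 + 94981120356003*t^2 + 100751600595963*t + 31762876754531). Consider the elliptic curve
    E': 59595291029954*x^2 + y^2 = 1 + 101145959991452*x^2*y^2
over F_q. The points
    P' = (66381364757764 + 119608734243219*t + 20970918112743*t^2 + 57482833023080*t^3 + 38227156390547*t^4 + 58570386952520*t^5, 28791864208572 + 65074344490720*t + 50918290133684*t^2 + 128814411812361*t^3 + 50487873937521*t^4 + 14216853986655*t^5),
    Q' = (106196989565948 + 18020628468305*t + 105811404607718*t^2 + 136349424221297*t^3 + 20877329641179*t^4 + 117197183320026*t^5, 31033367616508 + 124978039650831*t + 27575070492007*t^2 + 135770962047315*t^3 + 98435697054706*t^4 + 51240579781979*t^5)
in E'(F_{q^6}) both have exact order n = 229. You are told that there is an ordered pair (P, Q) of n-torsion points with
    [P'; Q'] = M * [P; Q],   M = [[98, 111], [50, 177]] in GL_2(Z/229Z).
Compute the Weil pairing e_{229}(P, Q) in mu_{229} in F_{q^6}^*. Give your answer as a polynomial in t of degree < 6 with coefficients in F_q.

41922562798142 + 30464855795391*t + 32614858207974*t^2 + 23644585545670*t^3 + 13890270997915*t^4 + 72022502777961*t^5

e_{229} is bilinear + alternating on E[229], so e_{229}(98*P + 111*Q, 50*P + 177*Q) = e_{229}(P,Q)^(98*177-111*50).
Inverting 117 mod 229: 92. Thus e_{229}(P,Q) = e(P',Q')^{92}.
Edwards->Montgomery: u=(1+y)/(1-y), v=u/x -> 81029701293526v^2=u^3+63919532880661u^2+u; then x_W=58248237356354u+72547478234720: y^2=x^3+49424624871971*x.
Double-and-add over 11100101: 8-1 doublings, 5-1 additions; each step l_{T,T}/v_{2T} or l_{T,P'}/v at Q'+S for random S.
The quotient is 129915345152828 + 80278785948003*t + 58722899762813*t^2 + 108598360464256*t^3 + 92614670343276*t^4 + 26221928056545*t^5.
(129915345152828 + 80278785948003*t + 58722899762813*t^2 + 108598360464256*t^3 + 92614670343276*t^4 + 26221928056545*t^5)^{92} mod (137271809193457,f) = 41922562798142 + 30464855795391*t + 32614858207974*t^2 + 23644585545670*t^3 + 13890270997915*t^4 + 72022502777961*t^5.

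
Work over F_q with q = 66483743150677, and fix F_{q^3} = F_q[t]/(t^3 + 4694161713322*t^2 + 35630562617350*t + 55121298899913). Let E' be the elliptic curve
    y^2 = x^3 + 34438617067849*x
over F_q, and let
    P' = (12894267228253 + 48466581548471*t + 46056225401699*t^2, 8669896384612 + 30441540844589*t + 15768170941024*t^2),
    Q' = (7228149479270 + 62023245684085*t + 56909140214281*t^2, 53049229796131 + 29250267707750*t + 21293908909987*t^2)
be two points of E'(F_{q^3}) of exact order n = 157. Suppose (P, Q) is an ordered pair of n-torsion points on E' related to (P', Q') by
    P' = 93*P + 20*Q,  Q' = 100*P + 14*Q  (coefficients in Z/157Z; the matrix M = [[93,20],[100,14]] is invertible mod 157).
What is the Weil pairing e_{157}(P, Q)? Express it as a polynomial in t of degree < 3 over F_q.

e_{157}(aP+bQ,cP+dQ) = e_{157}(P,Q)^(ad-bc); with (a,b,c,d)=(93,20,100,14) this gives the det-157 law.
Inverting 87 mod 157: 74. Thus e_{157}(P,Q) = e(P',Q')^{74}.
Run Miller on y^2=x^3+34438617067849*x over F_{66483743150677}: ladder 10011101 (8 bits); e = f_P(D_Q)/f_Q(D_P).
Result: e(P',Q') = 22357284363055 + 50760103909588*t + 18696053953033*t^2.
(22357284363055 + 50760103909588*t + 18696053953033*t^2)^{74} mod (66483743150677,f) = 6671643096207 + 14380180703643*t + 41799234170381*t^2.

6671643096207 + 14380180703643*t + 41799234170381*t^2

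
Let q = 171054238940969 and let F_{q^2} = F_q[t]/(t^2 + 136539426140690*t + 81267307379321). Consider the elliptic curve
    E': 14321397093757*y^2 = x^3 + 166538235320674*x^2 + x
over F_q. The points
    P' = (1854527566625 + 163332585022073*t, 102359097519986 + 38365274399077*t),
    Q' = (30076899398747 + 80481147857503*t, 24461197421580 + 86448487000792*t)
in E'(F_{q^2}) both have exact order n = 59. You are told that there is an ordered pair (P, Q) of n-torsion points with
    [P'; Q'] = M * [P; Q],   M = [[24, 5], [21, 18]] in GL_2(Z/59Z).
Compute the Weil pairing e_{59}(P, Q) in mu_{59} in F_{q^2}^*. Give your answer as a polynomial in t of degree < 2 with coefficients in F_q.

133245289375897 + 141186262946558*t

Since e_{59}(P,P)=e_{59}(Q,Q)=1 and e_{59}(Q,P)=e_{59}(P,Q)^{-1}, expanding e_{59}(24*P + 5*Q,21*P + 18*Q) leaves e(P,Q)^det(M).
det M = 24*18 - 5*21 = 327 = 32 (mod 59); 32^{-1} = 24 (mod 59).
Set x_W=83171173195562*u+149661062668079, y_W=83171173195562*v; then E': y_W^2=x_W^3+50667879839971*x_W+50087636063071.
Miller loop for e_{59} over F_{171054238940969^2}: bits of 59 = 111011; 5 double steps + 4 add steps, l/v at each.
The quotient is 117560451847175 + 19826642505396*t.
Raise to 24: e(P,Q) = 133245289375897 + 141186262946558*t in mu_{59}.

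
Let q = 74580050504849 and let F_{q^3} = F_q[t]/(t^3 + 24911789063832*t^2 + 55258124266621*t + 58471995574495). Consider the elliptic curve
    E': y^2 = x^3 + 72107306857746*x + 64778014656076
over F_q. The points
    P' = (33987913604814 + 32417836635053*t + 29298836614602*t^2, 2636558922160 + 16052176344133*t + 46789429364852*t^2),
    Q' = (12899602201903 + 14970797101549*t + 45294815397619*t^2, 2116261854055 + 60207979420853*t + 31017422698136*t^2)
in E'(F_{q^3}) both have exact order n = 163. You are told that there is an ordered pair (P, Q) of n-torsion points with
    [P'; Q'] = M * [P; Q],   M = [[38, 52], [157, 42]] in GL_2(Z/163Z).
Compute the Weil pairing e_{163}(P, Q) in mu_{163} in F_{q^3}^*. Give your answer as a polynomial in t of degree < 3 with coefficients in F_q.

9016403672495 + 74380151541309*t + 25111800326874*t^2

e_{163}(aP+bQ,cP+dQ) = e_{163}(P,Q)^(ad-bc); with (a,b,c,d)=(38,52,157,42) this gives the det-163 law.
38*42 - 52*157 = -6568; reduced mod 163: det = 115, inverse 146.
Build f_{163,P'} and f_{163,Q'} via the 8-bit ladder of 163=10100011_2; evaluate at shifted divisors; quotient in F_{74580050504849^3}.
e_{163}(P',Q') = 49541820794489 + 8668177340875*t + 9196443715967*t^2.
Hence e(P,Q) = 9016403672495 + 74380151541309*t + 25111800326874*t^2 in F_{74580050504849^3}^*.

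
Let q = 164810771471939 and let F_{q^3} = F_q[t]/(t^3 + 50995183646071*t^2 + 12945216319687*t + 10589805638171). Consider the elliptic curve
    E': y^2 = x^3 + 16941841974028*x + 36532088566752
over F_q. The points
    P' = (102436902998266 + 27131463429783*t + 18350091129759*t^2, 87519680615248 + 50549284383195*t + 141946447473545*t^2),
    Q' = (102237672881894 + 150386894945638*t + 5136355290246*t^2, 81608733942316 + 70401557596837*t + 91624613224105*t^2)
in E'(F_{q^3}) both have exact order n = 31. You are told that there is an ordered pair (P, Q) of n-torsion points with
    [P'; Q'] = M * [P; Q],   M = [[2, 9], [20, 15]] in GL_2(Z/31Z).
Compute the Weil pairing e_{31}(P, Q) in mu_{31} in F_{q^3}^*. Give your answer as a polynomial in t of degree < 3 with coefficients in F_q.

The 31-Weil pairing on E[31] over F_{164810771471939} is alternating-bilinear: e_{31}(P',Q') = e_{31}(P,Q)^det(M).
So e_{31}(P,Q) = e_{31}(P',Q')^{25}, since 5*25 = 1 mod 31.
Double-and-add over 11111: 5-1 doublings, 5-1 additions; each step l_{T,T}/v_{2T} or l_{T,P'}/v at Q'+S for random S.
So e_{31}(P',Q') = 50185901291419 + 23666326712031*t + 36347323960037*t^2.
Thus e_{31}(P,Q) = 44028354873806 + 305545450731*t + 80724269087855*t^2.

44028354873806 + 305545450731*t + 80724269087855*t^2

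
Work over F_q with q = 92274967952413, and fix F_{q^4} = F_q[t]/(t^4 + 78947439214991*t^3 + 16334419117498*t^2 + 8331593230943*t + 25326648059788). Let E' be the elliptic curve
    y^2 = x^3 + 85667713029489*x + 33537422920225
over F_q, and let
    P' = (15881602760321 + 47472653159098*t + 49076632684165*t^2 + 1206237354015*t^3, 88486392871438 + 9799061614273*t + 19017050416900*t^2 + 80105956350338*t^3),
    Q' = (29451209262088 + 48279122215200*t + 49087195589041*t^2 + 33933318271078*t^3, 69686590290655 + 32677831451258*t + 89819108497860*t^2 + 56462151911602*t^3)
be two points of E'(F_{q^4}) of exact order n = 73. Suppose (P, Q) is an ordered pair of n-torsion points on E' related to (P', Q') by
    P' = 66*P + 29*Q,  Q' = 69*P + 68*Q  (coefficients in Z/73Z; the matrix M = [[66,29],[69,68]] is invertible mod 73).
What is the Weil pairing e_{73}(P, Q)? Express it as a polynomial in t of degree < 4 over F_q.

e_{73}(aP+bQ,cP+dQ) = e_{73}(P,Q)^(ad-bc); with (a,b,c,d)=(66,29,69,68) this gives the det-73 law.
Inverting 5 mod 73: 44. Thus e_{73}(P,Q) = e(P',Q')^{44}.
Miller loop for e_{73} over F_{92274967952413^4}: bits of 73 = 1001001; 6 double steps + 2 add steps, l/v at each.
Miller gives e_{73}(P',Q') = 69318705429216 + 88535446437888*t + 57937641797484*t^2 + 8432128172122*t^3 in F_{92274967952413^4}.
Hence e(P,Q) = 84358454002510 + 77704387612678*t + 46954232977741*t^2 + 59547339580979*t^3 in F_{92274967952413^4}^*.

84358454002510 + 77704387612678*t + 46954232977741*t^2 + 59547339580979*t^3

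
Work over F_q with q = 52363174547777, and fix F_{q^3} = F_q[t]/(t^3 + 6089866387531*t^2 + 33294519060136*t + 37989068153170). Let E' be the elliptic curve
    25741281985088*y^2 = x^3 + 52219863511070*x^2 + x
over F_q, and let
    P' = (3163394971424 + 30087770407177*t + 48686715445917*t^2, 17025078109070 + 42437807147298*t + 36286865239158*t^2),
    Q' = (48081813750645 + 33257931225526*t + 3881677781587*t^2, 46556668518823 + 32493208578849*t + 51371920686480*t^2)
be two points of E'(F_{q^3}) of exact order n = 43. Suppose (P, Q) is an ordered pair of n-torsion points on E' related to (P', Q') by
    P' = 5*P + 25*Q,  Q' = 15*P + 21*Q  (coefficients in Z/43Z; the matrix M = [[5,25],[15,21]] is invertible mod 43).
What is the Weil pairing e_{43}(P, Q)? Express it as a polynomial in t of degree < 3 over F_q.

18169821192878 + 22890131190440*t + 17995412238998*t^2

Alternating bilinearity on E[43] (values in mu_{43} in F_{52363174547777^3}) gives e(P',Q') = e(P,Q)^det(M).
5*21 - 25*15 = -270; reduced mod 43: det = 31, inverse 25.
Undo Montgomery via alpha=21304533520419, beta=21634741141150: (a',b')=(15090037999926,11275048883062) over F_{52363174547777}.
n = 43 = (101011)_2 (6 bits, wt 4); accumulate f_{43,P'}(Q'+S)/f_{43,P'}(S) along the 5-step ladder.
e_{43}(P',Q') = 48984599266373 + 33171465658833*t + 44083150580500*t^2.
Hence e(P,Q) = 18169821192878 + 22890131190440*t + 17995412238998*t^2 in F_{52363174547777^3}^*.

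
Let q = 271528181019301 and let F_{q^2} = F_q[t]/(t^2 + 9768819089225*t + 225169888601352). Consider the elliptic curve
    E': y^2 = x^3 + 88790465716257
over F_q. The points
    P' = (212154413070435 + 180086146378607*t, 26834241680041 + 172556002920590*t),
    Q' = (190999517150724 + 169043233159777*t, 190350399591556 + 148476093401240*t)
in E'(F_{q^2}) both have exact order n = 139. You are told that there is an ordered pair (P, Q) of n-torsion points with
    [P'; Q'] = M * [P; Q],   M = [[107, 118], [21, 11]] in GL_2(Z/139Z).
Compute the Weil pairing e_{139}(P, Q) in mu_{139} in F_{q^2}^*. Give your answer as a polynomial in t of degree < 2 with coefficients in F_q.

65077555224606 + 173539905777106*t

Alternating bilinearity on E[139] (values in mu_{139} in F_{271528181019301^2}) gives e(P',Q') = e(P,Q)^det(M).
107*11 - 118*21 = -1301; reduced mod 139: det = 89, inverse 25.
Build f_{139,P'} and f_{139,Q'} via the 8-bit ladder of 139=10001011_2; evaluate at shifted divisors; quotient in F_{271528181019301^2}.
e_{139}(P',Q') = 214559588755693 + 19522638522788*t.
Thus e_{139}(P,Q) = 65077555224606 + 173539905777106*t.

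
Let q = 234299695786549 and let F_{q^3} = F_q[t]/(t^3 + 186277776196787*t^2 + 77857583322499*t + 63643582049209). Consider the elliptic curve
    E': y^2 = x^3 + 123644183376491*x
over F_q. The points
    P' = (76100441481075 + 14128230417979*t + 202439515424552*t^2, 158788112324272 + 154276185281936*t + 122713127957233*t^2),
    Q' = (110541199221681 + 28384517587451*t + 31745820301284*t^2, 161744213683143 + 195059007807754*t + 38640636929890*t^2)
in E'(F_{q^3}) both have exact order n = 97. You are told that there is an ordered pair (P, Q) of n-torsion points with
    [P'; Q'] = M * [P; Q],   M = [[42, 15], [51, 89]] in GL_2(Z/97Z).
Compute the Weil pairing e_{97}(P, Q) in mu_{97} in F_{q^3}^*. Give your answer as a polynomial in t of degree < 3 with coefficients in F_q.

e_{97} is bilinear + alternating on E[97], so e_{97}(42*P + 15*Q, 51*P + 89*Q) = e_{97}(P,Q)^(42*89-15*51).
Hence e(P,Q) = e(P',Q')^{77} where 77 = 63^{-1} mod 97.
Run Miller on y^2=x^3+123644183376491*x over F_{234299695786549}: ladder 1100001 (7 bits); e = f_P(D_Q)/f_Q(D_P).
f_P(D_Q)/f_Q(D_P) = 168462693841236 + 50606350983955*t + 96157086069993*t^2.
Raise to 77: e(P,Q) = 215299687612584 + 231959942924018*t + 30489763119531*t^2 in mu_{97}.

215299687612584 + 231959942924018*t + 30489763119531*t^2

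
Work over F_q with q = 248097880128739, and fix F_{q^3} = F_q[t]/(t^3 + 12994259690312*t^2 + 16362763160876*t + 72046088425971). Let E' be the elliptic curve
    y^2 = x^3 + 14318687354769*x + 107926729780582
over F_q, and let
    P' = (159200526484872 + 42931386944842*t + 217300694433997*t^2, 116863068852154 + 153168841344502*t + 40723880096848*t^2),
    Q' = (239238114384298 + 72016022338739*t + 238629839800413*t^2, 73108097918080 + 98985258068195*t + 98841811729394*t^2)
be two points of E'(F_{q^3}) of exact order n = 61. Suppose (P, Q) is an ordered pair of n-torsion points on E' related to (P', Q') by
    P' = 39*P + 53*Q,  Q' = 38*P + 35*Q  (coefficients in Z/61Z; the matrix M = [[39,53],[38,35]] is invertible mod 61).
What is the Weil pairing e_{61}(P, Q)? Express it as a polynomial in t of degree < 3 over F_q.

156195163173264 + 76693486319673*t + 106520141142790*t^2

The 61-Weil pairing on E[61] over F_{248097880128739} is alternating-bilinear: e_{61}(P',Q') = e_{61}(P,Q)^det(M).
det(M) mod 61 = 22; its inverse in (Z/61)^* is 25 (check: 22*25 mod 61 = 1).
6-bit Miller (111101) on E'/F_{248097880128739} with a'=14318687354769, b'=107926729780582: accumulate tangent/chord ratios at Q'+S and P'+S'.
Miller gives e_{61}(P',Q') = 62298354496185 + 229453635271172*t + 11553361237533*t^2 in F_{248097880128739^3}.
Thus e_{61}(P,Q) = 156195163173264 + 76693486319673*t + 106520141142790*t^2.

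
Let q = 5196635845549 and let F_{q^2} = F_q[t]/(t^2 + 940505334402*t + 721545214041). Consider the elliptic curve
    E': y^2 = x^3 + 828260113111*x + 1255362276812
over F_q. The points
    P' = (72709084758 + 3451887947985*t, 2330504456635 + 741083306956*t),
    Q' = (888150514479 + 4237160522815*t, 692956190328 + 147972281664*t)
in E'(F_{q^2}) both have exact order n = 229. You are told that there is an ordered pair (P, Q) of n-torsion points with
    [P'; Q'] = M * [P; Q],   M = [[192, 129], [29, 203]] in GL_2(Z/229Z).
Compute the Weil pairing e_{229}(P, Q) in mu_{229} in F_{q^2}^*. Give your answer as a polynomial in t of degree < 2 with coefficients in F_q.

Under M = [[192,129],[29,203]] in GL_2(Z/229), e_{229}(P',Q') = e_{229}(P,Q)^(192*203-129*29 mod 229).
Hence e(P,Q) = e(P',Q')^{96} where 96 = 198^{-1} mod 229.
Run Miller on y^2=x^3+828260113111*x+1255362276812 over F_{5196635845549}: ladder 11100101 (8 bits); e = f_P(D_Q)/f_Q(D_P).
Result: e(P',Q') = 4767778869628 + 4083306476047*t.
e_{229}(P,Q) = (4767778869628 + 4083306476047*t)^{96} = 3458214358062 + 329826377821*t.

3458214358062 + 329826377821*t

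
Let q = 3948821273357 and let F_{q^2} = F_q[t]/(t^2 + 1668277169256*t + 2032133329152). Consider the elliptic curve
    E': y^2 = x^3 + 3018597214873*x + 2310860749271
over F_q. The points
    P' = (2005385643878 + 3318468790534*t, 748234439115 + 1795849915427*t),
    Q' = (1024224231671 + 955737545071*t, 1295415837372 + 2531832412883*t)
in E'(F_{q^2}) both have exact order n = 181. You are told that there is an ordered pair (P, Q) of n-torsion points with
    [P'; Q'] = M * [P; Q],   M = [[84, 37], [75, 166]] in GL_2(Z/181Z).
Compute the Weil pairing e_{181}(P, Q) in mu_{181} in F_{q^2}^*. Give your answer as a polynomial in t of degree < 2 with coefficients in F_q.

The 181-Weil pairing on E[181] over F_{3948821273357} is alternating-bilinear: e_{181}(P',Q') = e_{181}(P,Q)^det(M).
Inverting 128 mod 181: 140. Thus e_{181}(P,Q) = e(P',Q')^{140}.
8-bit Miller (10110101) on E'/F_{3948821273357} with a'=3018597214873, b'=2310860749271: accumulate tangent/chord ratios at Q'+S and P'+S'.
Miller gives e_{181}(P',Q') = 3675548714432 + 572118465154*t in F_{3948821273357^2}.
Finally e_{181}(P,Q) = 359710596653 + 2438419548628*t.

359710596653 + 2438419548628*t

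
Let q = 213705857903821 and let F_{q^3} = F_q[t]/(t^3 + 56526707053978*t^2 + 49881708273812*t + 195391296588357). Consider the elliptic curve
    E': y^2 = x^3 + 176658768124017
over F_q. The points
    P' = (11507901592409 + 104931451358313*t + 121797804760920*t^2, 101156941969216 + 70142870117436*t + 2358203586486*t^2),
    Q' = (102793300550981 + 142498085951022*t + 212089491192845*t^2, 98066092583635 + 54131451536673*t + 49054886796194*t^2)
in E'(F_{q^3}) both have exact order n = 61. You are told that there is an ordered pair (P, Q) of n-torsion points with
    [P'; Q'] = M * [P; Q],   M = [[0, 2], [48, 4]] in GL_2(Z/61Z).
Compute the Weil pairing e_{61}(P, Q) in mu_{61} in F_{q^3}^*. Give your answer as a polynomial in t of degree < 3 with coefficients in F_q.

e_{61}(aP+bQ,cP+dQ) = e_{61}(P,Q)^(ad-bc); with (a,b,c,d)=(0,2,48,4) this gives the det-61 law.
Hence e(P,Q) = e(P',Q')^{54} where 54 = 26^{-1} mod 61.
Run Miller on y^2=x^3+176658768124017 over F_{213705857903821}: ladder 111101 (6 bits); e = f_P(D_Q)/f_Q(D_P).
The quotient is 164619918211845 + 146196381809532*t + 75046088203388*t^2.
Finally e_{61}(P,Q) = 131720038675351 + 95585036466674*t + 163774134340849*t^2.

131720038675351 + 95585036466674*t + 163774134340849*t^2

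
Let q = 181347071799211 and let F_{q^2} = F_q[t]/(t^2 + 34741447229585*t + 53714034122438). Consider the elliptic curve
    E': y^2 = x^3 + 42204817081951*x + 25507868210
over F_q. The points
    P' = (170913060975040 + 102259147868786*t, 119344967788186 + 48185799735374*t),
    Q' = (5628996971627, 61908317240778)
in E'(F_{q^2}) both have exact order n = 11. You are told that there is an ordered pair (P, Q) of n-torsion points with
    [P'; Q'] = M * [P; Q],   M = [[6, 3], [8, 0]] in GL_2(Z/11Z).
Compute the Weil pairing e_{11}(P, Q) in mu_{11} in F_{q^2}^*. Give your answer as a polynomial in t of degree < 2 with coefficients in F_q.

The 11-Weil pairing on E[11] over F_{181347071799211} is alternating-bilinear: e_{11}(P',Q') = e_{11}(P,Q)^det(M).
6*0 - 3*8 = -24; reduced mod 11: det = 9, inverse 5.
4-bit Miller (1011) on E'/F_{181347071799211} with a'=42204817081951, b'=25507868210: accumulate tangent/chord ratios at Q'+S and P'+S'.
So e_{11}(P',Q') = 51180820167417 + 40187298753477*t.
Raise to 5: e(P,Q) = 132042440474370 + 74915255216214*t in mu_{11}.

132042440474370 + 74915255216214*t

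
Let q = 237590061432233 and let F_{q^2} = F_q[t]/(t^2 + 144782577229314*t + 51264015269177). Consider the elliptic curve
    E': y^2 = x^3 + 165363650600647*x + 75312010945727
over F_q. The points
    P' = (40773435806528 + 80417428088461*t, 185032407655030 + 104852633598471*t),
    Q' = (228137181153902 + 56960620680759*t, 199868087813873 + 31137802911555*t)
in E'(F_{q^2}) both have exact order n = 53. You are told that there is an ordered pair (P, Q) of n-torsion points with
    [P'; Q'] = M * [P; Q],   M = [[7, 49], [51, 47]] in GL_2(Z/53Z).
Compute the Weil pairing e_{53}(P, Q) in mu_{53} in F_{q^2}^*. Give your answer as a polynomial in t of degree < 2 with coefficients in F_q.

236157680851812 + 163561503754993*t

e_{53}(aP+bQ,cP+dQ) = e_{53}(P,Q)^(ad-bc); with (a,b,c,d)=(7,49,51,47) this gives the det-53 law.
Inverting 3 mod 53: 18. Thus e_{53}(P,Q) = e(P',Q')^{18}.
n = 53 = (110101)_2 (6 bits, wt 4); accumulate f_{53,P'}(Q'+S)/f_{53,P'}(S) along the 5-step ladder.
The quotient is 73708783131773 + 75771265568683*t.
e_{53}(P,Q) = (73708783131773 + 75771265568683*t)^{18} = 236157680851812 + 163561503754993*t.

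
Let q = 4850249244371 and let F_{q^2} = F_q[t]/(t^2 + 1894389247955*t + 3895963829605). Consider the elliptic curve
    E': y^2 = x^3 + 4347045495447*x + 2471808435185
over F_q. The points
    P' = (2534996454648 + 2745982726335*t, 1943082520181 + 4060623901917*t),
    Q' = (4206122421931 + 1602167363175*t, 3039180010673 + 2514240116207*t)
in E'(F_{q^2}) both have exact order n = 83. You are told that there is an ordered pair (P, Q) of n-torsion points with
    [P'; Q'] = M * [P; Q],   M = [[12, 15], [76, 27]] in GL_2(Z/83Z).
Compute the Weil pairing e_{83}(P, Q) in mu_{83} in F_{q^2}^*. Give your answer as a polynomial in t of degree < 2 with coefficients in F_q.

The 83-Weil pairing on E[83] over F_{4850249244371} is alternating-bilinear: e_{83}(P',Q') = e_{83}(P,Q)^det(M).
det M = 12*27 - 15*76 = -816 = 14 (mod 83); 14^{-1} = 6 (mod 83).
Build f_{83,P'} and f_{83,Q'} via the 7-bit ladder of 83=1010011_2; evaluate at shifted divisors; quotient in F_{4850249244371^2}.
So e_{83}(P',Q') = 3031845455744 + 2998073474317*t.
(3031845455744 + 2998073474317*t)^{6} mod (4850249244371,f) = 3874704110993 + 2347740870734*t.

3874704110993 + 2347740870734*t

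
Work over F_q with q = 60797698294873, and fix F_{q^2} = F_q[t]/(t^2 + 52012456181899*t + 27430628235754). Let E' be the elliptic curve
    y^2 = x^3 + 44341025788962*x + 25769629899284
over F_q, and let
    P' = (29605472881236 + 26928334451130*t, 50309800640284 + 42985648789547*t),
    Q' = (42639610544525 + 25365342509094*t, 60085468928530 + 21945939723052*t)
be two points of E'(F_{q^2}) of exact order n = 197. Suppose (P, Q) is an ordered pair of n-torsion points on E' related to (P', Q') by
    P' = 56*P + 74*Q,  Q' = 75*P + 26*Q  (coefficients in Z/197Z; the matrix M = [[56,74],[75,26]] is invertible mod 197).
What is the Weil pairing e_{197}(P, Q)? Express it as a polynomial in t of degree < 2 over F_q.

The 197-Weil pairing on E[197] over F_{60797698294873} is alternating-bilinear: e_{197}(P',Q') = e_{197}(P,Q)^det(M).
Inverting 43 mod 197: 55. Thus e_{197}(P,Q) = e(P',Q')^{55}.
Double-and-add over 11000101: 8-1 doublings, 4-1 additions; each step l_{T,T}/v_{2T} or l_{T,P'}/v at Q'+S for random S.
Result: e(P',Q') = 53375509239780 + 10752617709662*t.
Finally e_{197}(P,Q) = 18035773699816 + 13736334676285*t.

18035773699816 + 13736334676285*t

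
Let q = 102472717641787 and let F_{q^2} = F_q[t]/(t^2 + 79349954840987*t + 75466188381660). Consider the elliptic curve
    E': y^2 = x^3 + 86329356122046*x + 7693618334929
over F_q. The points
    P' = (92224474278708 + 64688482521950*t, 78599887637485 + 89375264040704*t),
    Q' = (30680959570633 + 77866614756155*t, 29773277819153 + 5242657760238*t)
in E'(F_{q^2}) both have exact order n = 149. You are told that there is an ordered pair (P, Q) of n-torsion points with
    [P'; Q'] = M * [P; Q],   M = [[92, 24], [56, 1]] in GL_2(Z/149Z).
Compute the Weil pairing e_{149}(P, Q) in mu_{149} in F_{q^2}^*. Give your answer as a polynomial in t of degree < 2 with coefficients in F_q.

90912492169587 + 23219831322962*t

Alternating bilinearity on E[149] (values in mu_{149} in F_{102472717641787^2}) gives e(P',Q') = e(P,Q)^det(M).
det M = 92*1 - 24*56 = -1252 = 89 (mod 149); 89^{-1} = 72 (mod 149).
Double-and-add over 10010101: 8-1 doublings, 4-1 additions; each step l_{T,T}/v_{2T} or l_{T,P'}/v at Q'+S for random S.
e_{149}(P',Q') = 90304632749442 + 46078155440097*t.
Hence e(P,Q) = 90912492169587 + 23219831322962*t in F_{102472717641787^2}^*.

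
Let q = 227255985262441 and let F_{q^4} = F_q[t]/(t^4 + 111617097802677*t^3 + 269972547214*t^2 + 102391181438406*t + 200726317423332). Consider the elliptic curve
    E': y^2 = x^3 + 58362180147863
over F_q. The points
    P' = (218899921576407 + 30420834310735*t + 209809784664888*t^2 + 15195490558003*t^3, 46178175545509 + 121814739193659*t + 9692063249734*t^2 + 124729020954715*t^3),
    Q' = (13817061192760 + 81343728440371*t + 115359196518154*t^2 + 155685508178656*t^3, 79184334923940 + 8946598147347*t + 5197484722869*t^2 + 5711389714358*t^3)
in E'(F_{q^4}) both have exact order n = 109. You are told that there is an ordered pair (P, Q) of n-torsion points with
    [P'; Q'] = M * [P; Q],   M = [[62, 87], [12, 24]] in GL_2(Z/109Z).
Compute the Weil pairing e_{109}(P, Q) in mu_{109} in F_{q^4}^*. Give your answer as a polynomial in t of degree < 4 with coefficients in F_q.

130932244097238 + 226879597842721*t + 24941080395784*t^2 + 27487169011071*t^3

e_{109}(aP+bQ,cP+dQ) = e_{109}(P,Q)^(ad-bc); with (a,b,c,d)=(62,87,12,24) this gives the det-109 law.
Inverting 8 mod 109: 41. Thus e_{109}(P,Q) = e(P',Q')^{41}.
Double-and-add over 1101101: 7-1 doublings, 5-1 additions; each step l_{T,T}/v_{2T} or l_{T,P'}/v at Q'+S for random S.
e_{109}(P',Q') = 125496721599274 + 31947027478364*t + 174739643470283*t^2 + 214827211698807*t^3.
Hence e(P,Q) = 130932244097238 + 226879597842721*t + 24941080395784*t^2 + 27487169011071*t^3 in F_{227255985262441^4}^*.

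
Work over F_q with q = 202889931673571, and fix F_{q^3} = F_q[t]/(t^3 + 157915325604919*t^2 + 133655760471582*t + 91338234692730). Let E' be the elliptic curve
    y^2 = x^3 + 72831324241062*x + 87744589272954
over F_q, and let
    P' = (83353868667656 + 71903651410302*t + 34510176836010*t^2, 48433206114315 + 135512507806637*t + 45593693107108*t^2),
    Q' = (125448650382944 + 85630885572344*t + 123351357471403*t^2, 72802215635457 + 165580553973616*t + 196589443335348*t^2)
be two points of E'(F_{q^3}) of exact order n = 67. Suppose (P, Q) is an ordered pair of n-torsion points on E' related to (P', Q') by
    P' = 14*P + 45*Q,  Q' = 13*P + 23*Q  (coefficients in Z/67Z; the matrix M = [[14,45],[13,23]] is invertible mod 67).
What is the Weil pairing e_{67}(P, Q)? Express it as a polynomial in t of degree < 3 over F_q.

e_{67} is bilinear + alternating on E[67], so e_{67}(14*P + 45*Q, 13*P + 23*Q) = e_{67}(P,Q)^(14*23-45*13).
Inverting 5 mod 67: 27. Thus e_{67}(P,Q) = e(P',Q')^{27}.
Double-and-add over 1000011: 7-1 doublings, 3-1 additions; each step l_{T,T}/v_{2T} or l_{T,P'}/v at Q'+S for random S.
So e_{67}(P',Q') = 65139419794776 + 11006370195815*t + 40862239999090*t^2.
Finally e_{67}(P,Q) = 161668444010247 + 68395940317227*t + 160259597995639*t^2.

161668444010247 + 68395940317227*t + 160259597995639*t^2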